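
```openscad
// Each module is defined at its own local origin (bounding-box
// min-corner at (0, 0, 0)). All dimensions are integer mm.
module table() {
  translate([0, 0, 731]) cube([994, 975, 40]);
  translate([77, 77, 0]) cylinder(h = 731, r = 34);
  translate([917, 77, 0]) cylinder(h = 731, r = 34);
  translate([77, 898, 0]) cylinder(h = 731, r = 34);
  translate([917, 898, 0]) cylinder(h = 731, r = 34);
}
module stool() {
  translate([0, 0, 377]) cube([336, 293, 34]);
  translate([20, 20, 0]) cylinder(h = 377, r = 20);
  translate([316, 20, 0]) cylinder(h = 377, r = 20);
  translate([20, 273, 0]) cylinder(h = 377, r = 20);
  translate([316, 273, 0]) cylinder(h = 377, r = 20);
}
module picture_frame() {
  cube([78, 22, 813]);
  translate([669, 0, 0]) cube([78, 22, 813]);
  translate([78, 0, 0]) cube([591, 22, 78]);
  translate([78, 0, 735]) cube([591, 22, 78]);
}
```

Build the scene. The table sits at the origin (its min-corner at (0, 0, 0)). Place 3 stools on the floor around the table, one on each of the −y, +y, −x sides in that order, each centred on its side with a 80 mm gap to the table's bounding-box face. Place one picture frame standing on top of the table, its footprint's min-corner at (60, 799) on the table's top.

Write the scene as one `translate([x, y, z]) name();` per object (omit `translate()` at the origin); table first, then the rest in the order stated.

table();
translate([329, -373, 0]) stool();
translate([329, 1055, 0]) stool();
translate([-416, 341, 0]) stool();
translate([60, 799, 771]) picture_frame();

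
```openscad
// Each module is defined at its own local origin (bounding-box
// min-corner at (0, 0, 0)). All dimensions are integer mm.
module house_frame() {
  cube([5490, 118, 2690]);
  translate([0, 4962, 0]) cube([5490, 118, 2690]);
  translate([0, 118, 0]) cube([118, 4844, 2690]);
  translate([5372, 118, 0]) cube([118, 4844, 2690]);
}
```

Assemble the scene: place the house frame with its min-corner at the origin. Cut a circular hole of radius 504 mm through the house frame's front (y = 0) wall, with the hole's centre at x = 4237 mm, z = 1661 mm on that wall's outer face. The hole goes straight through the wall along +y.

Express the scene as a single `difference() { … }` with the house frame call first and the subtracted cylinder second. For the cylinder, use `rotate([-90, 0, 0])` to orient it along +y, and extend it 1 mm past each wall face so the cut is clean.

difference() {
  house_frame();
  translate([4237, -1, 1661]) rotate([-90, 0, 0]) cylinder(h = 120, r = 504);
}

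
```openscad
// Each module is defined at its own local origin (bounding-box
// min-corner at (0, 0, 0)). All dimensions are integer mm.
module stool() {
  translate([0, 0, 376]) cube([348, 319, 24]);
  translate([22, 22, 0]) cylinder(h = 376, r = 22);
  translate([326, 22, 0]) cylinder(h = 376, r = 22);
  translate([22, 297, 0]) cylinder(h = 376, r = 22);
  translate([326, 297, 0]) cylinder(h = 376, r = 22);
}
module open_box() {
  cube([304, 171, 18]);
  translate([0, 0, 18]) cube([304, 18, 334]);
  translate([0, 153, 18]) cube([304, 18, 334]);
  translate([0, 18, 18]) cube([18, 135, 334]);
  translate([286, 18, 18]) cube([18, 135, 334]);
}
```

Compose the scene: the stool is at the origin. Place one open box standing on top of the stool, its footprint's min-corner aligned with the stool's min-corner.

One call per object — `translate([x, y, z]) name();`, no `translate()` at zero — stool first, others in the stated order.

stool();
translate([0, 0, 400]) open_box();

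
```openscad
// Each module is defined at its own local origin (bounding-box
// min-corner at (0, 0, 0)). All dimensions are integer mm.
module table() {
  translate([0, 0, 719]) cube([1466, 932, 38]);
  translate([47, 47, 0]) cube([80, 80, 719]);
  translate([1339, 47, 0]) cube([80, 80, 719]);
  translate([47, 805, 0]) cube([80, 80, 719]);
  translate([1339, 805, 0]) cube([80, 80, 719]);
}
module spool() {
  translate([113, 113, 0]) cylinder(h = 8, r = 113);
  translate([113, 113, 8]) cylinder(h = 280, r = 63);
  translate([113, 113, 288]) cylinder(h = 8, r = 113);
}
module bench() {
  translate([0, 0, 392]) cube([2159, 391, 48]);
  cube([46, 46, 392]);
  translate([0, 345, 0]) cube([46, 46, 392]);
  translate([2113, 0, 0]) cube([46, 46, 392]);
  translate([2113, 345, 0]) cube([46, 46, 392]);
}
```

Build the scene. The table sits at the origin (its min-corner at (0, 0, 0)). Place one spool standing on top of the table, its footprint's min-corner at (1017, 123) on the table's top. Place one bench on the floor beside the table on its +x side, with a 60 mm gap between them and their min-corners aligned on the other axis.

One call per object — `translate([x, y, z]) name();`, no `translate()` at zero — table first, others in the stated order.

table();
translate([1017, 123, 757]) spool();
translate([1526, 0, 0]) bench();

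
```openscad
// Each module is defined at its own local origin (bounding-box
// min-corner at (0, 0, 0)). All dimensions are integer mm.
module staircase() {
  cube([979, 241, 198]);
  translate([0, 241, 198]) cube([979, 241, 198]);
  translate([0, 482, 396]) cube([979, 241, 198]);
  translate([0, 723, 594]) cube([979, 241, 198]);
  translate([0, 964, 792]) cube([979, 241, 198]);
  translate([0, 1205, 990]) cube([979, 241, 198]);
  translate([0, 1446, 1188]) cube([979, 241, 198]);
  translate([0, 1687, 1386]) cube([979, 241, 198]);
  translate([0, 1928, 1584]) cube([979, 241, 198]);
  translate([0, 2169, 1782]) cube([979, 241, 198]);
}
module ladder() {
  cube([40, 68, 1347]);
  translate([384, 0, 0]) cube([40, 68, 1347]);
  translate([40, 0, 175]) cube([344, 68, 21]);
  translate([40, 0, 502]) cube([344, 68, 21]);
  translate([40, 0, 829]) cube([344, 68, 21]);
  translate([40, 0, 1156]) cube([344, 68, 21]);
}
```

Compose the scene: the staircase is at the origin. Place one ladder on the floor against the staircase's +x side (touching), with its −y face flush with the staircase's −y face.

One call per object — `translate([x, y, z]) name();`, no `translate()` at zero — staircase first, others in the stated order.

staircase();
translate([979, 0, 0]) ladder();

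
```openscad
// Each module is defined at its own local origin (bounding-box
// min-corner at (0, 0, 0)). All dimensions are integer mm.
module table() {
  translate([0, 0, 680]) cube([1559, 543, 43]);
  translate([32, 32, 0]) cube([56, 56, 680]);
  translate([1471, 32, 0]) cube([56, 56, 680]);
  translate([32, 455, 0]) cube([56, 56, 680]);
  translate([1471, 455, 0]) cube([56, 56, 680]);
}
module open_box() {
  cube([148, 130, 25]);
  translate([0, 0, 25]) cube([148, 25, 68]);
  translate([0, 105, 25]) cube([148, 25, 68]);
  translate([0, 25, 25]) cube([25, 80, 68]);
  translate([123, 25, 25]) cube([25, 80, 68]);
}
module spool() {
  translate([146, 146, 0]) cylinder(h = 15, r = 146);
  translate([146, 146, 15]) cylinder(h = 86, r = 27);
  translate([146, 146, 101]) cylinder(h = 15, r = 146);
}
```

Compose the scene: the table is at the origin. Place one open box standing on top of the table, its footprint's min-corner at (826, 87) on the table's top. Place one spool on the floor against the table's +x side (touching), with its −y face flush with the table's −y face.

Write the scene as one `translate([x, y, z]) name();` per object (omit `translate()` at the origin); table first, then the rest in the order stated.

table();
translate([826, 87, 723]) open_box();
translate([1559, 0, 0]) spool();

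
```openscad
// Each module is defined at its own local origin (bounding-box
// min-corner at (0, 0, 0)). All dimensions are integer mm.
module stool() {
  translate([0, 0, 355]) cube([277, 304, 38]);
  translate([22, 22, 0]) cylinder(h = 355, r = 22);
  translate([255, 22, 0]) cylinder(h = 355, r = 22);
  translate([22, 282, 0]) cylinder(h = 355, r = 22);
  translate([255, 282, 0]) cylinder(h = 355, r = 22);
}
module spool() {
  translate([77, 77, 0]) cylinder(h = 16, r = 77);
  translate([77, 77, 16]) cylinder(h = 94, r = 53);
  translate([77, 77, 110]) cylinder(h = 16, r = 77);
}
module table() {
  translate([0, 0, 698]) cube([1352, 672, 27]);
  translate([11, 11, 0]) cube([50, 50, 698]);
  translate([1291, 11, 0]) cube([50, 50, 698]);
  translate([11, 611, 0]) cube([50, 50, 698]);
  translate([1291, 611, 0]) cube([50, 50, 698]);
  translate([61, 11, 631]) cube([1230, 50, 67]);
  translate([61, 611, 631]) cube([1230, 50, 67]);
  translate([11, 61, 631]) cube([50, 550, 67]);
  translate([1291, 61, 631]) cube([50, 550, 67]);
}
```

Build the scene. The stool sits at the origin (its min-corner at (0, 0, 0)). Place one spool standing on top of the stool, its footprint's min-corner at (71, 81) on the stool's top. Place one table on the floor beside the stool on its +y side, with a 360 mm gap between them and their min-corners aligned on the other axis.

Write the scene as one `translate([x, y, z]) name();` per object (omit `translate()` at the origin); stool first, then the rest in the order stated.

stool();
translate([71, 81, 393]) spool();
translate([0, 664, 0]) table();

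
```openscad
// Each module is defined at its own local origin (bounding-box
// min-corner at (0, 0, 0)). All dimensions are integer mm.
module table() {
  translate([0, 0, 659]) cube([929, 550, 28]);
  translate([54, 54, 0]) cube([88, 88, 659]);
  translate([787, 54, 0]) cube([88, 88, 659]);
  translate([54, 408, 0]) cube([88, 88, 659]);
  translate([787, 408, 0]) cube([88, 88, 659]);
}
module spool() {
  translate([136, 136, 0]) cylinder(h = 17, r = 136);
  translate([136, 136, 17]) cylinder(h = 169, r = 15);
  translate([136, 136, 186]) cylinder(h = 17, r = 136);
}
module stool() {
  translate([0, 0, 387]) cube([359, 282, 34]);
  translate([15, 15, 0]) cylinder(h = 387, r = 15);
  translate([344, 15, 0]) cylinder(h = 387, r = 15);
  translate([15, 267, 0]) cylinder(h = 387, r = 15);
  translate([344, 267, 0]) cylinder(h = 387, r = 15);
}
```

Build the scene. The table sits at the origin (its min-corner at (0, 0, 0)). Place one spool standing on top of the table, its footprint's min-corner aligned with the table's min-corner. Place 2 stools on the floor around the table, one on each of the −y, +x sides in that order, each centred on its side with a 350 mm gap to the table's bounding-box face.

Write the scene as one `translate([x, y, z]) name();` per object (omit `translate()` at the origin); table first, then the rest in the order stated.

table();
translate([0, 0, 687]) spool();
translate([285, -632, 0]) stool();
translate([1279, 134, 0]) stool();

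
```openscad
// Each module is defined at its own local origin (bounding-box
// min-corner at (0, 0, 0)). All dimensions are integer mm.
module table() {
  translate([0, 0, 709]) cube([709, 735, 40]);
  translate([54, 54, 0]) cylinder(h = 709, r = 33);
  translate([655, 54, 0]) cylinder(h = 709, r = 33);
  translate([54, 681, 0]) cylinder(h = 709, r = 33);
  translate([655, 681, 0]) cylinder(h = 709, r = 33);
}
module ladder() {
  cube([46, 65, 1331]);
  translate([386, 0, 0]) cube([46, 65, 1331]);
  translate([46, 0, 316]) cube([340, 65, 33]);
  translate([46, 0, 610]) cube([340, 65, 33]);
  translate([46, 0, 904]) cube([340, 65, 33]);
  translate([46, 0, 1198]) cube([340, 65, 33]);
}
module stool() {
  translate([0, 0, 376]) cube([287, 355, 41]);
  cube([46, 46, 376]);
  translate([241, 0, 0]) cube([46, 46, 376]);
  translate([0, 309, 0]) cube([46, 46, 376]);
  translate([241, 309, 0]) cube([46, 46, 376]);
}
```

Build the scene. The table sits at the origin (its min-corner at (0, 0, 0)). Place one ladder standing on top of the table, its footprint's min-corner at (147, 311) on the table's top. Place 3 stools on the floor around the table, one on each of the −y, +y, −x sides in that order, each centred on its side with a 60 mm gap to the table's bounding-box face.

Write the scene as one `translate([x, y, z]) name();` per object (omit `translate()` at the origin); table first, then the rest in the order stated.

table();
translate([147, 311, 749]) ladder();
translate([211, -415, 0]) stool();
translate([211, 795, 0]) stool();
translate([-347, 190, 0]) stool();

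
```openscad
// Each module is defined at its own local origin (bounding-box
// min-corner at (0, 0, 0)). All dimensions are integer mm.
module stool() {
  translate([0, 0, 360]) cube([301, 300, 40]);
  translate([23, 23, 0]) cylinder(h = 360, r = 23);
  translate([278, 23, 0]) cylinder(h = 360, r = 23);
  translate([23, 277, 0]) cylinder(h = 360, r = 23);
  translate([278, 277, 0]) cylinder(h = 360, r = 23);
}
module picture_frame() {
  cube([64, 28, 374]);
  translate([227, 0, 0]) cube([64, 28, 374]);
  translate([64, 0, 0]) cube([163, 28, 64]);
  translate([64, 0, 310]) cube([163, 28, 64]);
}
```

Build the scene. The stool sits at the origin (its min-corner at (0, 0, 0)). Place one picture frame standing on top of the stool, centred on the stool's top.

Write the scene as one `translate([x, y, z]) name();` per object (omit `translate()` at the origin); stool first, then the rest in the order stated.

stool();
translate([5, 136, 400]) picture_frame();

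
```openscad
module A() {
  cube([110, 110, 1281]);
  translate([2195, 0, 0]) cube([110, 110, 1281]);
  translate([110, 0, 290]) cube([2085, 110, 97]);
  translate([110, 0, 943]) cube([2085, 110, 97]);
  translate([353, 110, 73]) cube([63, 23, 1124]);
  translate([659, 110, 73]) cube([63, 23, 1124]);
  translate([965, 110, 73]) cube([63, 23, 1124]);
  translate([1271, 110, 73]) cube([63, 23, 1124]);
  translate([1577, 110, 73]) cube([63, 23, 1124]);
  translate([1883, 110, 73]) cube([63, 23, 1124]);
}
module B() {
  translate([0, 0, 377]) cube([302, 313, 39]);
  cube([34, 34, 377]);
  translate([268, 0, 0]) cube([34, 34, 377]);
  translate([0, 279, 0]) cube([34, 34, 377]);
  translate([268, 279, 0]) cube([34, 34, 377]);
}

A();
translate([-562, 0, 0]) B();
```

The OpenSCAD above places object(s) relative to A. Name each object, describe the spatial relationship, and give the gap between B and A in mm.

A is a fence section. B is a stool. The stool is on the floor beside the fence section on its −x side. The gap between the stool and the fence section is 260 mm.

The stool's nearest face is 260 mm from the fence section's −x face.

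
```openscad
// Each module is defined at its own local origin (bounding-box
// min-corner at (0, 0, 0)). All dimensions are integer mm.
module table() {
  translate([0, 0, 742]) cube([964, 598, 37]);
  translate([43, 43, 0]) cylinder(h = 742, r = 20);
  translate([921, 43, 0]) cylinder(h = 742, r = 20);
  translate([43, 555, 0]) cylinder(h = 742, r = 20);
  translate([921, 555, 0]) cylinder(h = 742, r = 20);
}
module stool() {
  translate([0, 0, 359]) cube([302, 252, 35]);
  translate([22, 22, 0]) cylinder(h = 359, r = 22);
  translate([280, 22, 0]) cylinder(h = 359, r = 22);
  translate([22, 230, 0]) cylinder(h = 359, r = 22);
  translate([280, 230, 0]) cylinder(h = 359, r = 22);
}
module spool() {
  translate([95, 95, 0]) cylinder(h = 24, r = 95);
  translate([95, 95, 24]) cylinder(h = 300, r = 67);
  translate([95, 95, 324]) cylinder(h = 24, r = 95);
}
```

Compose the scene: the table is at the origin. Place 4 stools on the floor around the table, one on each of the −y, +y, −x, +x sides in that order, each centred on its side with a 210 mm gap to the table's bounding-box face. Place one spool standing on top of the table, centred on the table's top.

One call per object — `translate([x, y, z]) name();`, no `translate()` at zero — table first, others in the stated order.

table();
translate([331, -462, 0]) stool();
translate([331, 808, 0]) stool();
translate([-512, 173, 0]) stool();
translate([1174, 173, 0]) stool();
translate([387, 204, 779]) spool();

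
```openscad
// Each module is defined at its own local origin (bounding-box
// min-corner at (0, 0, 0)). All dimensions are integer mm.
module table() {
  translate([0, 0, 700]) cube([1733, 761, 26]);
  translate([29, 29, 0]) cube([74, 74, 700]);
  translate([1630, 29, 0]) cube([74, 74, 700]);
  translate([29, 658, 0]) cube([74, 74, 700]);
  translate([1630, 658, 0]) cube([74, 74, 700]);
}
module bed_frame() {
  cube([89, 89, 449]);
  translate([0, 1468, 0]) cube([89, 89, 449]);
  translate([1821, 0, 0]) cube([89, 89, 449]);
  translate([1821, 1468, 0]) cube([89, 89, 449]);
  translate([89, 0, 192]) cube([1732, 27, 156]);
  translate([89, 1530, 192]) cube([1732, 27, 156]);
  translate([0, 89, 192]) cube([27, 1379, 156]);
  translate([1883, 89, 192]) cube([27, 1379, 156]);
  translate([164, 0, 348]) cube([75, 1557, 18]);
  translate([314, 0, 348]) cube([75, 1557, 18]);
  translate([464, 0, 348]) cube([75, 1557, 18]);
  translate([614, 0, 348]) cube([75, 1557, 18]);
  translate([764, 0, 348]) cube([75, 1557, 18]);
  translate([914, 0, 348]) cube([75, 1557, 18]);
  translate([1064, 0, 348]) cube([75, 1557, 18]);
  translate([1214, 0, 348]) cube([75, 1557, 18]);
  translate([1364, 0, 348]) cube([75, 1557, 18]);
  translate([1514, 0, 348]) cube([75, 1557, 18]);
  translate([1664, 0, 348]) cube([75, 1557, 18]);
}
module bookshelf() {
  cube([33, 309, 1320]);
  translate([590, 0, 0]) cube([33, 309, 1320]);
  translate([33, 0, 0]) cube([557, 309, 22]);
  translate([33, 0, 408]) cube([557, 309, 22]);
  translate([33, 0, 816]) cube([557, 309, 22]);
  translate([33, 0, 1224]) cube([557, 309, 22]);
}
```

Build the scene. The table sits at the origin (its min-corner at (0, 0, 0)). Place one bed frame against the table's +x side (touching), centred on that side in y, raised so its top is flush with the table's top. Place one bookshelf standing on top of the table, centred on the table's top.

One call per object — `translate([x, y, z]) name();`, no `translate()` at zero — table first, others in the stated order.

table();
translate([1733, -398, 277]) bed_frame();
translate([555, 226, 726]) bookshelf();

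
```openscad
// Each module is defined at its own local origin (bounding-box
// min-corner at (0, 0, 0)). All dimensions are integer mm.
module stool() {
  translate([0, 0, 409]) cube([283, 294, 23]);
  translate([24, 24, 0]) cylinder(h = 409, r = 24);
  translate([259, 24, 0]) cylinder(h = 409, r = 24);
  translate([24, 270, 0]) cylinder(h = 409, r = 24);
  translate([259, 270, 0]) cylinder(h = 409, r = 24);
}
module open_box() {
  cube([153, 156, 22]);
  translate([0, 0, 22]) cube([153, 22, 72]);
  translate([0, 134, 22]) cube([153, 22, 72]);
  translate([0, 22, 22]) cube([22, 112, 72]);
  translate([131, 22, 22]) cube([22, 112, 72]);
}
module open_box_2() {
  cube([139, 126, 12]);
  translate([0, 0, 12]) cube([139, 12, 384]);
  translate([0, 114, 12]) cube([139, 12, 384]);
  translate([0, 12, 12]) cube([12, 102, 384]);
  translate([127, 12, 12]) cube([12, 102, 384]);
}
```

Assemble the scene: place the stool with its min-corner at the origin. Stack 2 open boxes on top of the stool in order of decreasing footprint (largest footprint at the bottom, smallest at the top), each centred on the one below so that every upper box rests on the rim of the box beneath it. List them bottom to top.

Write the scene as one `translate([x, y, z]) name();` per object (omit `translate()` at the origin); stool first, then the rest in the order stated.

stool();
translate([65, 69, 432]) open_box();
translate([72, 84, 526]) open_box_2();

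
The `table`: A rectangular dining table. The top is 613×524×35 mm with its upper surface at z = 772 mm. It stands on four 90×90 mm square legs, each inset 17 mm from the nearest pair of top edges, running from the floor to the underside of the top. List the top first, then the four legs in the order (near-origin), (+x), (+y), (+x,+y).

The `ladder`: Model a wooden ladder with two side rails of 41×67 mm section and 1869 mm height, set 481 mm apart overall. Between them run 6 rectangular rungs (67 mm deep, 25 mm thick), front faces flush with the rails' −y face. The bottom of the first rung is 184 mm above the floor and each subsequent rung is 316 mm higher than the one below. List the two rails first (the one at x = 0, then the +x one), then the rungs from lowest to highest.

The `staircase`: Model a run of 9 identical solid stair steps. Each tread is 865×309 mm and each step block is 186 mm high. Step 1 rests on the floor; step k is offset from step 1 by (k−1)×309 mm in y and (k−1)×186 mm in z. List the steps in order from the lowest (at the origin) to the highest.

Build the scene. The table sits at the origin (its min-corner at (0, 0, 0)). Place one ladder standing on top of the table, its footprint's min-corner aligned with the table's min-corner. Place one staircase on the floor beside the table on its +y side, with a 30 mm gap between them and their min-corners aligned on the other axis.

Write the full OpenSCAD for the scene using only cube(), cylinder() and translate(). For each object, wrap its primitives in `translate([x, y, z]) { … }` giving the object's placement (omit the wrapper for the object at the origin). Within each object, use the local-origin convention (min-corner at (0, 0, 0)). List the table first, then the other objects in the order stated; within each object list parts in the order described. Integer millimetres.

translate([0, 0, 737]) cube([613, 524, 35]);
translate([17, 17, 0]) cube([90, 90, 737]);
translate([506, 17, 0]) cube([90, 90, 737]);
translate([17, 417, 0]) cube([90, 90, 737]);
translate([506, 417, 0]) cube([90, 90, 737]);
translate([0, 0, 772]) {
  cube([41, 67, 1869]);
  translate([440, 0, 0]) cube([41, 67, 1869]);
  translate([41, 0, 184]) cube([399, 67, 25]);
  translate([41, 0, 500]) cube([399, 67, 25]);
  translate([41, 0, 816]) cube([399, 67, 25]);
  translate([41, 0, 1132]) cube([399, 67, 25]);
  translate([41, 0, 1448]) cube([399, 67, 25]);
  translate([41, 0, 1764]) cube([399, 67, 25]);
}
translate([0, 554, 0]) {
  cube([865, 309, 186]);
  translate([0, 309, 186]) cube([865, 309, 186]);
  translate([0, 618, 372]) cube([865, 309, 186]);
  translate([0, 927, 558]) cube([865, 309, 186]);
  translate([0, 1236, 744]) cube([865, 309, 186]);
  translate([0, 1545, 930]) cube([865, 309, 186]);
  translate([0, 1854, 1116]) cube([865, 309, 186]);
  translate([0, 2163, 1302]) cube([865, 309, 186]);
  translate([0, 2472, 1488]) cube([865, 309, 186]);
}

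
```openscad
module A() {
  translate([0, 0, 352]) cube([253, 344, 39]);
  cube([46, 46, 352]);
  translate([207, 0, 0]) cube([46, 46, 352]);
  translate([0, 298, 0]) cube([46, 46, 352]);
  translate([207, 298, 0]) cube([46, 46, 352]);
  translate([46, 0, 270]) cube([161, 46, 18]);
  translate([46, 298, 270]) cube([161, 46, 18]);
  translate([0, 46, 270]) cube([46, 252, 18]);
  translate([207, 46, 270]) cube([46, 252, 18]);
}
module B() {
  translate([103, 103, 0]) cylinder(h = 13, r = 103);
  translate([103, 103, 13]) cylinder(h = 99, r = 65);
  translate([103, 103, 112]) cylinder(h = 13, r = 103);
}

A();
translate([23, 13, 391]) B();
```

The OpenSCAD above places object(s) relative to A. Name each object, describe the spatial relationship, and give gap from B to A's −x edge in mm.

A is a stool. B is a spool. The spool is on top of the stool. The gap from the spool to the stool's −x edge is 23 mm.

The spool's min-x is at 23; the stool's min-x is 0; gap = 23 mm.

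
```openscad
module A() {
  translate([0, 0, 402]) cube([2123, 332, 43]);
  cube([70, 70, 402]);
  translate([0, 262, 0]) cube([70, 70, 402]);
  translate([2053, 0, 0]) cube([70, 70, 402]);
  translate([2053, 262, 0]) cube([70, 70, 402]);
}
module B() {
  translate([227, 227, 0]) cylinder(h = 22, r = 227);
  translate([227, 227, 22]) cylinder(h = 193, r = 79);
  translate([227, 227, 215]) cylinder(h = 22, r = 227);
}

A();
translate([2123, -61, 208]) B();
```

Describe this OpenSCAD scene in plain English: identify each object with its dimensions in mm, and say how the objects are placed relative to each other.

A is a long wooden bench with a 2123 mm (x) × 332 mm (y) seat, 43 mm thick, its top surface 445 mm above the floor. Four 70 mm square legs at the seat corners, flush with the edges, run from z = 0 to the seat underside.

B is a spool: two coaxial disc flanges of radius 227 mm and thickness 22 mm, joined by a core cylinder of radius 79 mm and height 193 mm. The lower flange rests on z = 0 and the three cylinders share a vertical axis.

The spool is beside the bench with their tops flush at z = 445.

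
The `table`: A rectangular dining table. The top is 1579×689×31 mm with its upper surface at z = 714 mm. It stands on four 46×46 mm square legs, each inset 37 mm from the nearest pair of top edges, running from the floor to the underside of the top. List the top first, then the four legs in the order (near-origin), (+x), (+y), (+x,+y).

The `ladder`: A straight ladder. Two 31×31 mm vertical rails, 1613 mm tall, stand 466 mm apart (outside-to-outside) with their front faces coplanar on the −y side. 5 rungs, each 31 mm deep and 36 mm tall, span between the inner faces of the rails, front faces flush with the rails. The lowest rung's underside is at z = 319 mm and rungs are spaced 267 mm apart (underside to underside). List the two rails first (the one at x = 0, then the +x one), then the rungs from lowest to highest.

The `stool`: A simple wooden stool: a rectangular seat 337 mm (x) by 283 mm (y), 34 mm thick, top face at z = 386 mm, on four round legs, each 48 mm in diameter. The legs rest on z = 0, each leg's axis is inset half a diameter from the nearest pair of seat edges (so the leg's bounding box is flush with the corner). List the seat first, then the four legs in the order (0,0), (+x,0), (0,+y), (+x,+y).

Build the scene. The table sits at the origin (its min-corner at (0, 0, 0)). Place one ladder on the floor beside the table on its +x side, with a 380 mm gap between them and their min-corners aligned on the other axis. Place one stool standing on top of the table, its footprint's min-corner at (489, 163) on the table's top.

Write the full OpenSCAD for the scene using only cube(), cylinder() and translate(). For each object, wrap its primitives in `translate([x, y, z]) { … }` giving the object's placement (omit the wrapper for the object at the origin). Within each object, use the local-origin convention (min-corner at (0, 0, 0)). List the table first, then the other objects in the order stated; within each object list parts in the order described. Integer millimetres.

translate([0, 0, 683]) cube([1579, 689, 31]);
translate([37, 37, 0]) cube([46, 46, 683]);
translate([1496, 37, 0]) cube([46, 46, 683]);
translate([37, 606, 0]) cube([46, 46, 683]);
translate([1496, 606, 0]) cube([46, 46, 683]);
translate([1959, 0, 0]) {
  cube([31, 31, 1613]);
  translate([435, 0, 0]) cube([31, 31, 1613]);
  translate([31, 0, 319]) cube([404, 31, 36]);
  translate([31, 0, 586]) cube([404, 31, 36]);
  translate([31, 0, 853]) cube([404, 31, 36]);
  translate([31, 0, 1120]) cube([404, 31, 36]);
  translate([31, 0, 1387]) cube([404, 31, 36]);
}
translate([489, 163, 714]) {
  translate([0, 0, 352]) cube([337, 283, 34]);
  translate([24, 24, 0]) cylinder(h = 352, r = 24);
  translate([313, 24, 0]) cylinder(h = 352, r = 24);
  translate([24, 259, 0]) cylinder(h = 352, r = 24);
  translate([313, 259, 0]) cylinder(h = 352, r = 24);
}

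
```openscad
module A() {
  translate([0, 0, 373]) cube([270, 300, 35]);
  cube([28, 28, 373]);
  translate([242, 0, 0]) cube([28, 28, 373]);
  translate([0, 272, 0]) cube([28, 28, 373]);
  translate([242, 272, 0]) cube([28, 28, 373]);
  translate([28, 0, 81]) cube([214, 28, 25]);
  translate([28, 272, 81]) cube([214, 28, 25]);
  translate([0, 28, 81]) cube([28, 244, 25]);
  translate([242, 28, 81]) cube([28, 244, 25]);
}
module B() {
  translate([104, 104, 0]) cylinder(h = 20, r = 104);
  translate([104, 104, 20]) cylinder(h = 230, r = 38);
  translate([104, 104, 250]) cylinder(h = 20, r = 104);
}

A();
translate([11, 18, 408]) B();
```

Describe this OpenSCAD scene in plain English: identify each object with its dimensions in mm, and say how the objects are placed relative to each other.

A is a simple wooden stool: a rectangular seat 270 mm (x) by 300 mm (y), 35 mm thick, top face at z = 408 mm, on four square legs, each 28×28 mm in cross-section. The legs rest on z = 0, each flush with a corner of the seat. Four stretchers, 28 mm wide and 25 mm tall, connect adjacent legs with their undersides at z = 81 mm, each running between the inner faces of the legs it joins and aligned with the legs' outer faces on the other axis.

B is a spool: two coaxial disc flanges of radius 104 mm and thickness 20 mm, joined by a core cylinder of radius 38 mm and height 230 mm. The lower flange rests on z = 0 and the three cylinders share a vertical axis.

The spool is on top of the stool.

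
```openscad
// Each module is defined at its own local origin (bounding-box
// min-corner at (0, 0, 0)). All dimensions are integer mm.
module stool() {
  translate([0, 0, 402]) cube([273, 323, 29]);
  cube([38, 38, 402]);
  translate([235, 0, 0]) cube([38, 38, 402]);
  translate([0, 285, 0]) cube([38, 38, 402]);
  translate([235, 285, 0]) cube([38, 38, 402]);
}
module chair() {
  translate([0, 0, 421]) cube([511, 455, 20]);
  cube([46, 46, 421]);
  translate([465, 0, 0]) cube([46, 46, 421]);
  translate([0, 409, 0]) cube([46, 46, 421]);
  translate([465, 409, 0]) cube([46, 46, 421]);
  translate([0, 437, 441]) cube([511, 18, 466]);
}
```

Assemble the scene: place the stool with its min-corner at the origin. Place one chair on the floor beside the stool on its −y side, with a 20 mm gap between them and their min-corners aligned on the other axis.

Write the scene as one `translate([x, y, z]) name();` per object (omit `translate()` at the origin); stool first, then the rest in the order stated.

stool();
translate([0, -475, 0]) chair();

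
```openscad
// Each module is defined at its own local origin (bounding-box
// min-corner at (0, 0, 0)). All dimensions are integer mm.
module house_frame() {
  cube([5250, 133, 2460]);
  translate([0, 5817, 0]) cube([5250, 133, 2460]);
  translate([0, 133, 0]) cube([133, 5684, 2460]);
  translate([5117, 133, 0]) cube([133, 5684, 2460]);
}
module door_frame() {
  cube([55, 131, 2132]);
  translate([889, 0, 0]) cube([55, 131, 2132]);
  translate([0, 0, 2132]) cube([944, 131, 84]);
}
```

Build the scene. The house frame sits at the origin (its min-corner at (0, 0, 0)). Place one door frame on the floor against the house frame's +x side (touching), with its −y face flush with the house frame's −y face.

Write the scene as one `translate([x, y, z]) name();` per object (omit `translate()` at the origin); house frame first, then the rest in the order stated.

house_frame();
translate([5250, 0, 0]) door_frame();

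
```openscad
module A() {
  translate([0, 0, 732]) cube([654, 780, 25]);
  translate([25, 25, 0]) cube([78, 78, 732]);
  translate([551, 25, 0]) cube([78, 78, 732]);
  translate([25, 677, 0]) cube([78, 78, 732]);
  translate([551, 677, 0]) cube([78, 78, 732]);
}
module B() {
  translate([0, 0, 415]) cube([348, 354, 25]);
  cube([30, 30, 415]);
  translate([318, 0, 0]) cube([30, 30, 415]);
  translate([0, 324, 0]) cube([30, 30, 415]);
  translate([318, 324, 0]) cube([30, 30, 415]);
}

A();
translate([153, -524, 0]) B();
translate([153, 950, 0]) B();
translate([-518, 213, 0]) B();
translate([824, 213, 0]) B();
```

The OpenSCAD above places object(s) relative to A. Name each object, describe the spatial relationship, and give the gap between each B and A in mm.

Each stool's nearest face is 170 mm from the table's bounding box.

A is a table. B is a stool. Four stools sit around the table at the −y, +y, −x, +x sides. The gap between each stool and the table is 170 mm.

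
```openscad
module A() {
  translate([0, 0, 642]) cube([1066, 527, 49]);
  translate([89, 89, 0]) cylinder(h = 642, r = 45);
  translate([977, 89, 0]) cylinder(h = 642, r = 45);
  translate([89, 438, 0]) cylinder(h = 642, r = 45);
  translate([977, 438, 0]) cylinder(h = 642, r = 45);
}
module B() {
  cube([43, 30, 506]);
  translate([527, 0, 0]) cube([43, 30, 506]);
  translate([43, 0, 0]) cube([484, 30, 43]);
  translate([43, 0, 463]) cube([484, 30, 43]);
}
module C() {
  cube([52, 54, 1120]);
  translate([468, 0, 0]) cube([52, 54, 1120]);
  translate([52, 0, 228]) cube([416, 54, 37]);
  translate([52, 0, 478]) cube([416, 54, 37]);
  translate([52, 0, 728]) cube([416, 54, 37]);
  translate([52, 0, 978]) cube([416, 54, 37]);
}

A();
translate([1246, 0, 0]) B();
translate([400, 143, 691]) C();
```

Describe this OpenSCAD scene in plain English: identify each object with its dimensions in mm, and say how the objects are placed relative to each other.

A is a rectangular dining table. The top is 1066×527×49 mm with its upper surface at z = 691 mm. It stands on four round legs of 90 mm diameter, each leg's bounding box inset 44 mm from the nearest pair of top edges, running from the floor to the underside of the top.

B is a rectangular picture frame lying in the x–z plane (depth along y). The opening is 484 mm wide (x) by 420 mm tall (z), surrounded by a border 43 mm wide on all four sides. The frame is 30 mm deep and is made of two full-height vertical stiles with two horizontal rails fitted between them.

C is a straight ladder. Two 52×54 mm vertical rails, 1120 mm tall, stand 520 mm apart (outside-to-outside) with their front faces coplanar on the −y side. 4 rungs, each 54 mm deep and 37 mm tall, span between the inner faces of the rails, front faces flush with the rails. The lowest rung's underside is at z = 228 mm and rungs are spaced 250 mm apart (underside to underside).

The picture frame is on the floor beside the table on its +x side. The ladder is on top of the table.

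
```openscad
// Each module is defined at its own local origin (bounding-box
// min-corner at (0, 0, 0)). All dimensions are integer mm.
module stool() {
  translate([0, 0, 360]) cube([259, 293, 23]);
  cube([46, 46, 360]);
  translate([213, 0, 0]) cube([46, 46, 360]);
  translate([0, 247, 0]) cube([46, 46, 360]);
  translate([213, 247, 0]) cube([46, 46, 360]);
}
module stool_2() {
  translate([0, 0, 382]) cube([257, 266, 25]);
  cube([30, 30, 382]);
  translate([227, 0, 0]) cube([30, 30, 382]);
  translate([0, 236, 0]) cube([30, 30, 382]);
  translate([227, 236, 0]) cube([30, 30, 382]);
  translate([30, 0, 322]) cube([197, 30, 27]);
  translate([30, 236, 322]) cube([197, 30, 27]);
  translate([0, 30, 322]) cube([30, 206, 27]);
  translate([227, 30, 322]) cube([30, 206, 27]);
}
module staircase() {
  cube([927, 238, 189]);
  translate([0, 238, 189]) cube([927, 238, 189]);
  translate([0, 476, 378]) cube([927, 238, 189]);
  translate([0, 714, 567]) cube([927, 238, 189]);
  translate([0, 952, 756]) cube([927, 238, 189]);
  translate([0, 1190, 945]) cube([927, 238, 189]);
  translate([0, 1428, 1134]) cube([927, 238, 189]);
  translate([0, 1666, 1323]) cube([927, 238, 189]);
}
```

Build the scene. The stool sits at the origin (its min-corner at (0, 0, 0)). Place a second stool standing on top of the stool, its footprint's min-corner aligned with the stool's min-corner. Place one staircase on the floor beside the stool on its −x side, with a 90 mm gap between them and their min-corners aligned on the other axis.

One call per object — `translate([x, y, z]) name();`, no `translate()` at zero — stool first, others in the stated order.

stool();
translate([0, 0, 383]) stool_2();
translate([-1017, 0, 0]) staircase();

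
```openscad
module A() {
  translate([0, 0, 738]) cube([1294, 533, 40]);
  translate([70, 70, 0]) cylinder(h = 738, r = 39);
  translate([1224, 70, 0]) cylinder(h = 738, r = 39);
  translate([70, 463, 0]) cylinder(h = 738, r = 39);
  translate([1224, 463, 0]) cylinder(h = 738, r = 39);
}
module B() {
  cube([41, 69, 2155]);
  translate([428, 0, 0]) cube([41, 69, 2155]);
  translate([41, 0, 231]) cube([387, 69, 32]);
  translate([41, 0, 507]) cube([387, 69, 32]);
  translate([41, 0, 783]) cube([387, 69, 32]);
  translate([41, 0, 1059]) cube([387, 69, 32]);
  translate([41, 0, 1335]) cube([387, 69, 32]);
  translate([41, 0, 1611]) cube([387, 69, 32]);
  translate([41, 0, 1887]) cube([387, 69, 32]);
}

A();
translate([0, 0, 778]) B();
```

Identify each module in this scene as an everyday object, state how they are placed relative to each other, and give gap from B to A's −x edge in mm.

The ladder's min-x is at 0; the table's min-x is 0; gap = 0 mm.

A is a table. B is a ladder. The ladder is on top of the table. The gap from the ladder to the table's −x edge is 0 mm.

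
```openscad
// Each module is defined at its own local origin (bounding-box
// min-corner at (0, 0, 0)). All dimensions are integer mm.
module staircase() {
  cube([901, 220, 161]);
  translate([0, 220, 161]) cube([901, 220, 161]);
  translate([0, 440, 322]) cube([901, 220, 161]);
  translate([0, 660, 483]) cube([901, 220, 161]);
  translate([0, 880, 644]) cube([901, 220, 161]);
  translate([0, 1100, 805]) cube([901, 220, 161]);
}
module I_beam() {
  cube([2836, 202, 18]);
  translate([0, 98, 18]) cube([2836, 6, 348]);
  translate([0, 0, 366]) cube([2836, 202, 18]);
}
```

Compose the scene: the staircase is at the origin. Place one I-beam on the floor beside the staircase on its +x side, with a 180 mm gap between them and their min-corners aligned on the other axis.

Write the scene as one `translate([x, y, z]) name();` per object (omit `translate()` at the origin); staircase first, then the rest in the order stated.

staircase();
translate([1081, 0, 0]) I_beam();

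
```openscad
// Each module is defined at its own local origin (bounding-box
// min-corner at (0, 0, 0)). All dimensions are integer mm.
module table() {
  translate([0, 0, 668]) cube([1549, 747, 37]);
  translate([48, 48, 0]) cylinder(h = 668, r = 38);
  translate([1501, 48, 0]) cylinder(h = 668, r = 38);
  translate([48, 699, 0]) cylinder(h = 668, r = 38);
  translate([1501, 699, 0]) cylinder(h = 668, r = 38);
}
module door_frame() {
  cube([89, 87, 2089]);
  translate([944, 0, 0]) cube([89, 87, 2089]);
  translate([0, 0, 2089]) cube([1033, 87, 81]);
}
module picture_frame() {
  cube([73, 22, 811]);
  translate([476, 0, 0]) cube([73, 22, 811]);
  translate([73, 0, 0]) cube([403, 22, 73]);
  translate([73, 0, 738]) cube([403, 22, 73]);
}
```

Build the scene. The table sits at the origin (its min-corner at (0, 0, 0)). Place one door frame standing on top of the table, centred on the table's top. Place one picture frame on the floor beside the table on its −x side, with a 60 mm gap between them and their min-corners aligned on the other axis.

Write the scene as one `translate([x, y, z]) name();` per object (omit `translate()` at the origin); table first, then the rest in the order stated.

table();
translate([258, 330, 705]) door_frame();
translate([-609, 0, 0]) picture_frame();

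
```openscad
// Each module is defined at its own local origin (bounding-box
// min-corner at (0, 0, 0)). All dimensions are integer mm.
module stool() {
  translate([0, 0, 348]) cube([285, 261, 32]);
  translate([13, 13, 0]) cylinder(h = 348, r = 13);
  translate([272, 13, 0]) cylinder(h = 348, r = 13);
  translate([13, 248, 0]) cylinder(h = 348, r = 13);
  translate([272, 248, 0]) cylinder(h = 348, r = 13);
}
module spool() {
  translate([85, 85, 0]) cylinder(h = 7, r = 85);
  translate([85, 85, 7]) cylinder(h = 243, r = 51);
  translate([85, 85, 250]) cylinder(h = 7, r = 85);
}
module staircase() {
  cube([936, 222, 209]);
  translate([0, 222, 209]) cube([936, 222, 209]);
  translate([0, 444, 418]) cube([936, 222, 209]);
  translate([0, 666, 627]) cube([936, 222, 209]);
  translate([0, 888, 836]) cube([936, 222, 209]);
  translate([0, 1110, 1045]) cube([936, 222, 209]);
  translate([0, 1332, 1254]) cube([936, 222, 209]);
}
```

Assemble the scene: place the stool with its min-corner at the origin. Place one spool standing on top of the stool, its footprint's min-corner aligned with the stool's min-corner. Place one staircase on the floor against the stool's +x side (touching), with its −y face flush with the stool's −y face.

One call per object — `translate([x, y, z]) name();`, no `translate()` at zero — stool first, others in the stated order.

stool();
translate([0, 0, 380]) spool();
translate([285, 0, 0]) staircase();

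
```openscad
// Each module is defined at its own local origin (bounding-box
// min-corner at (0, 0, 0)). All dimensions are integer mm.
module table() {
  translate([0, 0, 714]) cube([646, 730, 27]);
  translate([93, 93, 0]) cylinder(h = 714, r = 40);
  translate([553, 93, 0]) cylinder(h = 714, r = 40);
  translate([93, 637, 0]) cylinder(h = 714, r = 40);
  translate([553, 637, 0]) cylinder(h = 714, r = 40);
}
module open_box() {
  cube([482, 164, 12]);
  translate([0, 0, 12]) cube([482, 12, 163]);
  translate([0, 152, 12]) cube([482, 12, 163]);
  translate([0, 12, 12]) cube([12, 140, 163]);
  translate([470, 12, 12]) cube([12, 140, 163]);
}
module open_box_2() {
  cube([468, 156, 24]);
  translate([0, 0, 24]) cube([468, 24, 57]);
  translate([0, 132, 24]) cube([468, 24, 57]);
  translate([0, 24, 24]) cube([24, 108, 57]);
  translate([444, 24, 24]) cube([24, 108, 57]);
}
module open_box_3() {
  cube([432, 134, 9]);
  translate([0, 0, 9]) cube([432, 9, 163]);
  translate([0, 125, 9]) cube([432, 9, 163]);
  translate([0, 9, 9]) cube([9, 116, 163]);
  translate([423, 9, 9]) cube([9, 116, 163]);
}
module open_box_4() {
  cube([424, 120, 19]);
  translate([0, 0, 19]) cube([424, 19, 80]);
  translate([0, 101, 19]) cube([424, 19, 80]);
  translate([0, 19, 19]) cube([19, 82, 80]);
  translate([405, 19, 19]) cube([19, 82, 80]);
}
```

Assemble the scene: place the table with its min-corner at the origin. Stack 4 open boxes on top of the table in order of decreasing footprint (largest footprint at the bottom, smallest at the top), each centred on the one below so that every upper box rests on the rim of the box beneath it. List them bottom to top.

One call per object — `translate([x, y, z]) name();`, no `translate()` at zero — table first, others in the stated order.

table();
translate([82, 283, 741]) open_box();
translate([89, 287, 916]) open_box_2();
translate([107, 298, 997]) open_box_3();
translate([111, 305, 1169]) open_box_4();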